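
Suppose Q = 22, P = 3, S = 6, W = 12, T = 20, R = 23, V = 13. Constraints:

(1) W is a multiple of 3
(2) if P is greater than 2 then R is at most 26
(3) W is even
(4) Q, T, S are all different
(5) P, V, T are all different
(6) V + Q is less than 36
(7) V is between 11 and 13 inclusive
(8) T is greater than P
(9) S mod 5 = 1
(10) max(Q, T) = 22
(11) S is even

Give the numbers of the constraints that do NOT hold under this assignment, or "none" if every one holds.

(1) 12 / 3 = 4, so 3 divides 12 — holds.
(2) P = 3 > 2, so we need R ≤ 26; R = 23 ≤ 26 — holds.
(3) W = 12 is even — holds.
(4) values 22, 20, 6 are pairwise distinct — holds.
(5) values 3, 13, 20 are pairwise distinct — holds.
(6) V + Q = 13 + 22 = 35; 35 < 36 — holds.
(7) V = 13 lies in [11, 13] — holds.
(8) T = 20, P = 3; 20 > 3 — holds.
(9) 6 mod 5 = 1 — holds.
(10) max(22, 20) = 22 — holds.
(11) S = 6 is even — holds.

The assignment satisfies every constraint.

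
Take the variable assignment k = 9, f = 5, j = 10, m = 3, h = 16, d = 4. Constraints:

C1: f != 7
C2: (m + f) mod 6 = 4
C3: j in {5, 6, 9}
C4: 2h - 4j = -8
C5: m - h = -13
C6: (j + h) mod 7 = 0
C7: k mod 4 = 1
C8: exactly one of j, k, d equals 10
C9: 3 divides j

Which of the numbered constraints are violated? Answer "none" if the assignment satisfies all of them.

C1: f = 5, and 5 ≠ 7 — satisfied.
C2: m + f = 8; 8 mod 6 = 2, not 4 — violated.
C3: j = 10 is not in {5, 6, 9} — violated.
C4: 2h - 4j = 2(16) - 4(10) = -8 — satisfied.
C5: m - h = 3 - 16 = -13 — satisfied.
C6: j + h = 26; 26 mod 7 = 5, not 0 — violated.
C7: 9 mod 4 = 1 — satisfied.
C8: j=10, k=9, d=4; 1 of them equals 10 — satisfied.
C9: 10 = 3*3 + 1, so 3 does not divide 10 — violated.

Violated: 2, 3, 6, 9.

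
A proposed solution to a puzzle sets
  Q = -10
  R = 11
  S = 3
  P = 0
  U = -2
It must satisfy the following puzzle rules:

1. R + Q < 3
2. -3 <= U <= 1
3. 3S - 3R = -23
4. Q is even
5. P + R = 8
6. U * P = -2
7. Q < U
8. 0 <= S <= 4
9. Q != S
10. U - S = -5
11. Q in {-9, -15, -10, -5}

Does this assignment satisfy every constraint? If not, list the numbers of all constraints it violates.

No — constraints 3, 5, 6 are not satisfied.

1. R + Q = 11 + (-10) = 1; 1 < 3  ✔
2. U = -2 lies in [-3, 1]  ✔
3. 3S - 3R = 3(3) - 3(11) = -24, not -23  ✘
4. Q = -10 is even  ✔
5. P + R = 0 + 11 = 11, not 8  ✘
6. U * P = -2 * 0 = 0, not -2  ✘
7. Q = -10, U = -2; -10 < -2  ✔
8. S = 3 lies in [0, 4]  ✔
9. Q = -10, S = 3; distinct  ✔
10. U - S = -2 - 3 = -5  ✔
11. Q = -10 is in {-9, -15, -10, -5}  ✔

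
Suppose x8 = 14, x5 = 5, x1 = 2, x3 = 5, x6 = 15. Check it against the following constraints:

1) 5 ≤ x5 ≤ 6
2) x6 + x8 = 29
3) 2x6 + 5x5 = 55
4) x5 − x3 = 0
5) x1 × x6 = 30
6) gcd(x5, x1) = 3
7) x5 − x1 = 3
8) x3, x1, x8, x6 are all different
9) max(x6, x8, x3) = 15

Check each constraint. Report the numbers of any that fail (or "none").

Constraint 6 does not hold.

1) x5 = 5 lies in [5, 6]  ✓
2) x6 + x8 = 15 + 14 = 29  ✓
3) 2x6 + 5x5 = 2(15) + 5(5) = 55  ✓
4) x5 − x3 = 5 − 5 = 0  ✓
5) x1 × x6 = 2 × 15 = 30  ✓
6) gcd(5, 2) = 1, not 3  ✗
7) x5 − x1 = 5 − 2 = 3  ✓
8) values 5, 2, 14, 15 are pairwise distinct  ✓
9) max(15, 14, 5) = 15  ✓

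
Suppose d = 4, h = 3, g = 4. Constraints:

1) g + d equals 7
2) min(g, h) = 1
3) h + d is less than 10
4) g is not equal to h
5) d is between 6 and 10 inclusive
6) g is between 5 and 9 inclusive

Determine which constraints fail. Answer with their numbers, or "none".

Violated: 1, 2, 5, 6.

1) g + d = 4 + 4 = 8, not 7 — fails.
2) min(4, 3) = 3, not 1 — fails.
3) h + d = 3 + 4 = 7; 7 < 10 — holds.
4) g = 4, h = 3; distinct — holds.
5) d = 4 is outside [6, 10] — fails.
6) g = 4 is outside [5, 9] — fails.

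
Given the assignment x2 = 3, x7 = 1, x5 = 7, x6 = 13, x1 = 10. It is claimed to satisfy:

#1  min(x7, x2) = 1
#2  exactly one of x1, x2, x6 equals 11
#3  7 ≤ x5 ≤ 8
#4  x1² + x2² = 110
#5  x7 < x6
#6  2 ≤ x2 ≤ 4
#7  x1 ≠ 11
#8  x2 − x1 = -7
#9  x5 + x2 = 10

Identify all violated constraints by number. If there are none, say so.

#1 min(1, 3) = 1 — holds.
#2 x1=10, x2=3, x6=13; 0 of them equal 11, not exactly one — fails.
#3 x5 = 7 lies in [7, 8] — holds.
#4 x1² + x2² = 10² + 3² = 100 + 9 = 109, not 110 — fails.
#5 x7 = 1, x6 = 13; 1 < 13 — holds.
#6 x2 = 3 lies in [2, 4] — holds.
#7 x1 = 10, and 10 ≠ 11 — holds.
#8 x2 − x1 = 3 − 10 = -7 — holds.
#9 x5 + x2 = 7 + 3 = 10 — holds.

No — constraints 2 and 4 are not satisfied.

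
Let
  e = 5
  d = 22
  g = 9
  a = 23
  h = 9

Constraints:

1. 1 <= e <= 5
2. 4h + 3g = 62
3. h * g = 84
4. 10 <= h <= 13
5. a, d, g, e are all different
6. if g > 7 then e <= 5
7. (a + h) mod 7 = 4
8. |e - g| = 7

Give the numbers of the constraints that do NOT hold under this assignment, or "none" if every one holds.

No — constraints 2, 3, 4, and 8 are not satisfied.

1. e = 5 lies in [1, 5]  true
2. 4h + 3g = 4(9) + 3(9) = 63, not 62  false
3. h * g = 9 * 9 = 81, not 84  false
4. h = 9 is outside [10, 13]  false
5. values 23, 22, 9, 5 are pairwise distinct  true
6. g = 9 > 7, so we need e ≤ 5; e = 5 ≤ 5  true
7. a + h = 32; 32 mod 7 = 4  true
8. |5 - 9| = 4, not 7  false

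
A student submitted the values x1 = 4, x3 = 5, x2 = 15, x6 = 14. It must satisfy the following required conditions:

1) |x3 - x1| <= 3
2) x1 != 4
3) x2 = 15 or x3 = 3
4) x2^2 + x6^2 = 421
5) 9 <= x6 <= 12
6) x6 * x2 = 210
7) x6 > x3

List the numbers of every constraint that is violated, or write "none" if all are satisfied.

1) |5 - 4| = 1; 1 ≤ 3  yes
2) x1 = 4, but 4 is required to differ  no
3) x2 = 15 = 15 (first disjunct)  yes
4) x2^2 + x6^2 = 15^2 + 14^2 = 225 + 196 = 421  yes
5) x6 = 14 is outside [9, 12]  no
6) x6 * x2 = 14 * 15 = 210  yes
7) x6 = 14, x3 = 5; 14 > 5  yes

No — constraints 2 and 5 are not satisfied.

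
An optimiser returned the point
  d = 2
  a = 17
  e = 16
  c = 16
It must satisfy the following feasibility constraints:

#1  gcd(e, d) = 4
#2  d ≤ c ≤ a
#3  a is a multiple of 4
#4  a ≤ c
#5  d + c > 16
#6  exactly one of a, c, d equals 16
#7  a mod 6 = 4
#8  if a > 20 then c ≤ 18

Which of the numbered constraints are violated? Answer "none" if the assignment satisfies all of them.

#1 gcd(16, 2) = 2, not 4  ✗
#2 values 2 ≤ 16 ≤ 17  ✓
#3 17 = 4×4 + 1, so 4 does not divide 17  ✗
#4 a = 17, c = 16; 17 > 16 (want ≤)  ✗
#5 d + c = 2 + 16 = 18; 18 > 16  ✓
#6 a=17, c=16, d=2; 1 of them equals 16  ✓
#7 17 mod 6 = 5, not 4  ✗
#8 a = 17, not > 20; antecedent false, conditional vacuously true  ✓

Constraints 1, 3, 4, and 7 do not hold.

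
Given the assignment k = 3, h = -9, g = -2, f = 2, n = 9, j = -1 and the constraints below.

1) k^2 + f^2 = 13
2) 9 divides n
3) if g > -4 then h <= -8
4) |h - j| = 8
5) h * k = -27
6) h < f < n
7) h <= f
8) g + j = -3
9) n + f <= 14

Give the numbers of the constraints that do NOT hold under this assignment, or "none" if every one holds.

1) k^2 + f^2 = 3^2 + 2^2 = 9 + 4 = 13 — OK.
2) 9 / 9 = 1, so 9 divides 9 — OK.
3) g = -2 > -4, so we need h ≤ -8; h = -9 ≤ -8 — OK.
4) |-9 - (-1)| = 8 — OK.
5) h * k = -9 * 3 = -27 — OK.
6) values -9 < 2 < 9 — OK.
7) h = -9, f = 2; -9 ≤ 2 — OK.
8) g + j = -2 + (-1) = -3 — OK.
9) n + f = 9 + 2 = 11; 11 ≤ 14 — OK.

None — every constraint holds.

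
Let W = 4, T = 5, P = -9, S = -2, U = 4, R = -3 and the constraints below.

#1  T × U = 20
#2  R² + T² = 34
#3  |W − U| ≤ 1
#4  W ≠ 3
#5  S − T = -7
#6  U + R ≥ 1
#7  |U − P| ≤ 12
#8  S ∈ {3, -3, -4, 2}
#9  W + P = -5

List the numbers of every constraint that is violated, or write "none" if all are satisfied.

The assignment fails constraints 7 and 8.

#1 T × U = 5 × 4 = 20 — holds.
#2 R² + T² = (-3)² + 5² = 9 + 25 = 34 — holds.
#3 |4 − 4| = 0; 0 ≤ 1 — holds.
#4 W = 4, and 4 ≠ 3 — holds.
#5 S − T = -2 − 5 = -7 — holds.
#6 U + R = 4 + (-3) = 1; 1 ≥ 1 — holds.
#7 |4 − (-9)| = 13; 13 > 12, exceeds bound 12 — fails.
#8 S = -2 is not in {3, -3, -4, 2} — fails.
#9 W + P = 4 + (-9) = -5 — holds.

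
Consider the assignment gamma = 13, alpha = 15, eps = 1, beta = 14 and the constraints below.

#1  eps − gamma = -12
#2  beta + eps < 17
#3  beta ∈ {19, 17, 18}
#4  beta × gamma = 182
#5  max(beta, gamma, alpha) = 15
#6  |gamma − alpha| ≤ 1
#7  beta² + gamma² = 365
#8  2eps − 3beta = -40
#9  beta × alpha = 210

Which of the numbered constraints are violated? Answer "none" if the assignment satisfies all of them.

Violated: 3 and 6.

#1 eps − gamma = 1 − 13 = -12 — holds.
#2 beta + eps = 14 + 1 = 15; 15 < 17 — holds.
#3 beta = 14 is not in {19, 17, 18} — fails.
#4 beta × gamma = 14 × 13 = 182 — holds.
#5 max(14, 13, 15) = 15 — holds.
#6 |13 − 15| = 2; 2 > 1, exceeds bound 1 — fails.
#7 beta² + gamma² = 14² + 13² = 196 + 169 = 365 — holds.
#8 2eps − 3beta = 2(1) − 3(14) = -40 — holds.
#9 beta × alpha = 14 × 15 = 210 — holds.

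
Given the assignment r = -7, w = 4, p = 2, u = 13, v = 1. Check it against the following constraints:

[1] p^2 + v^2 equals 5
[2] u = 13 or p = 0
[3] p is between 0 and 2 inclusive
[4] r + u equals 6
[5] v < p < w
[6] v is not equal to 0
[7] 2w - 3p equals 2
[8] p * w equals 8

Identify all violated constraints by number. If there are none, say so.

[1] p^2 + v^2 = 2^2 + 1^2 = 4 + 1 = 5 — holds.
[2] u = 13 = 13 (first disjunct) — holds.
[3] p = 2 lies in [0, 2] — holds.
[4] r + u = -7 + 13 = 6 — holds.
[5] values 1 < 2 < 4 — holds.
[6] v = 1, and 1 ≠ 0 — holds.
[7] 2w - 3p = 2(4) - 3(2) = 2 — holds.
[8] p * w = 2 * 4 = 8 — holds.

All constraints are satisfied.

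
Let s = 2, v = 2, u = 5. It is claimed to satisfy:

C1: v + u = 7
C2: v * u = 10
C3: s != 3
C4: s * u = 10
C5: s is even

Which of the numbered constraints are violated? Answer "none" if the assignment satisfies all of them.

C1: v + u = 2 + 5 = 7  yes
C2: v * u = 2 * 5 = 10  yes
C3: s = 2, and 2 ≠ 3  yes
C4: s * u = 2 * 5 = 10  yes
C5: s = 2 is even  yes

Yes — all constraints hold.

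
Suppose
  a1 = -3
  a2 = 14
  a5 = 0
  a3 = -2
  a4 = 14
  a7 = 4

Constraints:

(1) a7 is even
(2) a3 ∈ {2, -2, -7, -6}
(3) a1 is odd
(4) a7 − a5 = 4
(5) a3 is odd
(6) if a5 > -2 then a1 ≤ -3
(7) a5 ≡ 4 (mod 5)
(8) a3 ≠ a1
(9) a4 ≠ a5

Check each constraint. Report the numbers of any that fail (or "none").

No — constraints 5 and 7 are not satisfied.

(1) a7 = 4 is even — holds.
(2) a3 = -2 is in {2, -2, -7, -6} — holds.
(3) a1 = -3 is odd — holds.
(4) a7 − a5 = 4 − 0 = 4 — holds.
(5) a3 = -2 is even — does not hold.
(6) a5 = 0 > -2, so we need a1 ≤ -3; a1 = -3 ≤ -3 — holds.
(7) 0 mod 5 = 0, not 4 — does not hold.
(8) a3 = -2, a1 = -3; distinct — holds.
(9) a4 = 14, a5 = 0; distinct — holds.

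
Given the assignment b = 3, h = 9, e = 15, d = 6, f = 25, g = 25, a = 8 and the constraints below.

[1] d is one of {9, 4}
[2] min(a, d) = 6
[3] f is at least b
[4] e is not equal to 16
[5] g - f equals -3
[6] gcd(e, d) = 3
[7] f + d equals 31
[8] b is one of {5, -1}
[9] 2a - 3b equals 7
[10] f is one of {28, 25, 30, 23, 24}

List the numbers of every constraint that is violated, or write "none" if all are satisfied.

[1] d = 6 is not in {9, 4} — violated.
[2] min(8, 6) = 6 — satisfied.
[3] f = 25, b = 3; 25 ≥ 3 — satisfied.
[4] e = 15, and 15 ≠ 16 — satisfied.
[5] g - f = 25 - 25 = 0, not -3 — violated.
[6] gcd(15, 6) = 3 — satisfied.
[7] f + d = 25 + 6 = 31 — satisfied.
[8] b = 3 is not in {5, -1} — violated.
[9] 2a - 3b = 2(8) - 3(3) = 7 — satisfied.
[10] f = 25 is in {28, 25, 30, 23, 24} — satisfied.

The assignment fails constraints 1, 5, and 8.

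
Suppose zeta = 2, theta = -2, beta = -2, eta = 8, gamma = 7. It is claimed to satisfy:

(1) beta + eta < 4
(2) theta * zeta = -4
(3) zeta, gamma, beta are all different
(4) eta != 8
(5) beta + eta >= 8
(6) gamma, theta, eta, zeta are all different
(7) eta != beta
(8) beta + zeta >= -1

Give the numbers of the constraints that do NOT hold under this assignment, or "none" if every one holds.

No — constraints 1, 4, and 5 are not satisfied.

(1) beta + eta = -2 + 8 = 6; 6 ≥ 4, bound 4 not met — violated.
(2) theta * zeta = -2 * 2 = -4 — satisfied.
(3) values 2, 7, -2 are pairwise distinct — satisfied.
(4) eta = 8, but 8 is required to differ — violated.
(5) beta + eta = -2 + 8 = 6; 6 < 8, bound 8 not met — violated.
(6) values 7, -2, 8, 2 are pairwise distinct — satisfied.
(7) eta = 8, beta = -2; distinct — satisfied.
(8) beta + zeta = -2 + 2 = 0; 0 ≥ -1 — satisfied.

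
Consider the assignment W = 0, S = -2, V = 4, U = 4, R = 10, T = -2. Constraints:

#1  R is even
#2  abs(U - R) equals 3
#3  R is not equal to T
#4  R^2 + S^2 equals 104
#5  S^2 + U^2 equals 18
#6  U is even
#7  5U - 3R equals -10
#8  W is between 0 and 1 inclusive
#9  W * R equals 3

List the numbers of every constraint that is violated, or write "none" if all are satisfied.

The assignment fails constraints 2, 5, 9.

#1 R = 10 is even  true
#2 abs(4 - 10) = 6, not 3  false
#3 R = 10, T = -2; distinct  true
#4 R^2 + S^2 = 10^2 + (-2)^2 = 100 + 4 = 104  true
#5 S^2 + U^2 = (-2)^2 + 4^2 = 4 + 16 = 20, not 18  false
#6 U = 4 is even  true
#7 5U - 3R = 5(4) - 3(10) = -10  true
#8 W = 0 lies in [0, 1]  true
#9 W * R = 0 * 10 = 0, not 3  false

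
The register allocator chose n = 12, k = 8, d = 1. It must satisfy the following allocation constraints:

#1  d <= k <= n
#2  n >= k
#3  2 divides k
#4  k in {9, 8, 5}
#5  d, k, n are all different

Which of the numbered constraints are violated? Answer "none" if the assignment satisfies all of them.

#1 values 1 <= 8 <= 12 — satisfied.
#2 n = 12, k = 8; 12 ≥ 8 — satisfied.
#3 8 / 2 = 4, so 2 divides 8 — satisfied.
#4 k = 8 is in {9, 8, 5} — satisfied.
#5 values 1, 8, 12 are pairwise distinct — satisfied.

The assignment satisfies every constraint.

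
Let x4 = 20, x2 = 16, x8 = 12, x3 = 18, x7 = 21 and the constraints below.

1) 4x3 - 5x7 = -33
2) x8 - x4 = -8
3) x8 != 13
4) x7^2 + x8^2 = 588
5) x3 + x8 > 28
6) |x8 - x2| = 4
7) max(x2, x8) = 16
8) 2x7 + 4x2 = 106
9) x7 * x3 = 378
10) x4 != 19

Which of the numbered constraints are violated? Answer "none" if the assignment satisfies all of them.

The assignment fails constraint 4.

1) 4x3 - 5x7 = 4(18) - 5(21) = -33 — holds.
2) x8 - x4 = 12 - 20 = -8 — holds.
3) x8 = 12, and 12 ≠ 13 — holds.
4) x7^2 + x8^2 = 21^2 + 12^2 = 441 + 144 = 585, not 588 — fails.
5) x3 + x8 = 18 + 12 = 30; 30 > 28 — holds.
6) |12 - 16| = 4 — holds.
7) max(16, 12) = 16 — holds.
8) 2x7 + 4x2 = 2(21) + 4(16) = 106 — holds.
9) x7 * x3 = 21 * 18 = 378 — holds.
10) x4 = 20, and 20 ≠ 19 — holds.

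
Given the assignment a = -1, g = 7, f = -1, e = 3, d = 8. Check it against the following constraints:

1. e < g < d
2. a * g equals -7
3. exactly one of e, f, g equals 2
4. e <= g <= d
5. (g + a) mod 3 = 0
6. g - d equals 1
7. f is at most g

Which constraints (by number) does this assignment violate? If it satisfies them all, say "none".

1. values 3 < 7 < 8 — holds.
2. a * g = -1 * 7 = -7 — holds.
3. e=3, f=-1, g=7; 0 of them equal 2, not exactly one — fails.
4. values 3 <= 7 <= 8 — holds.
5. g + a = 6; 6 mod 3 = 0 — holds.
6. g - d = 7 - 8 = -1, not 1 — fails.
7. f = -1, g = 7; -1 ≤ 7 — holds.

Constraints 3, 6 are violated.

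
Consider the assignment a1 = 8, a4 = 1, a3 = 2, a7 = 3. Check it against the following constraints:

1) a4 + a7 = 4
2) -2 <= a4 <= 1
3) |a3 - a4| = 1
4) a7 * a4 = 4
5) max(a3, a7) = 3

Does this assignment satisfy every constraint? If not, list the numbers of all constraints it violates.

Violated: 4.

1) a4 + a7 = 1 + 3 = 4 — satisfied.
2) a4 = 1 lies in [-2, 1] — satisfied.
3) |2 - 1| = 1 — satisfied.
4) a7 * a4 = 3 * 1 = 3, not 4 — violated.
5) max(2, 3) = 3 — satisfied.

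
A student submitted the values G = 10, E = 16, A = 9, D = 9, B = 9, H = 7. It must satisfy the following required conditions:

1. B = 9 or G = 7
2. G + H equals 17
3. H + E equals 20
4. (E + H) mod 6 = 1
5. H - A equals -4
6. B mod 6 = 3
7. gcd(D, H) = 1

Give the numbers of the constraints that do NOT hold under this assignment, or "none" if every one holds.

Constraints 3, 4, 5 are violated.

1. B = 9 = 9 (first disjunct)  ✔
2. G + H = 10 + 7 = 17  ✔
3. H + E = 7 + 16 = 23, not 20  ✘
4. E + H = 23; 23 mod 6 = 5, not 1  ✘
5. H - A = 7 - 9 = -2, not -4  ✘
6. 9 mod 6 = 3  ✔
7. gcd(9, 7) = 1  ✔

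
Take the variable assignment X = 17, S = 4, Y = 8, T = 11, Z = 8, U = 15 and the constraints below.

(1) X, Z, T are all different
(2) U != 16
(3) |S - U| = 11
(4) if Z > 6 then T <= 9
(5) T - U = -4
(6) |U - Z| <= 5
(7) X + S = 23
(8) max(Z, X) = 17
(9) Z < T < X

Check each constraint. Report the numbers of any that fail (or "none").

Constraints 4, 6, and 7 are violated.

(1) values 17, 8, 11 are pairwise distinct  holds
(2) U = 15, and 15 ≠ 16  holds
(3) |4 - 15| = 11  holds
(4) Z = 8 > 6, so we need T ≤ 9; but T = 11 > 9  fails
(5) T - U = 11 - 15 = -4  holds
(6) |15 - 8| = 7; 7 > 5, exceeds bound 5  fails
(7) X + S = 17 + 4 = 21, not 23  fails
(8) max(8, 17) = 17  holds
(9) values 8 < 11 < 17  holds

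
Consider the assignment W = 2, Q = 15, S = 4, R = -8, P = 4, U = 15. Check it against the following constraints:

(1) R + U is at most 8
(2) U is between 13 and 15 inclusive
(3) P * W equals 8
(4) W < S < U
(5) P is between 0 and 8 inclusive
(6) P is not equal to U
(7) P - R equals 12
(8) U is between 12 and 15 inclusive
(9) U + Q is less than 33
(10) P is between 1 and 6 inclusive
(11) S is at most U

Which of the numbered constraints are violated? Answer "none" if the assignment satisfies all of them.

All constraints are satisfied.

(1) R + U = -8 + 15 = 7; 7 ≤ 8 — holds.
(2) U = 15 lies in [13, 15] — holds.
(3) P * W = 4 * 2 = 8 — holds.
(4) values 2 < 4 < 15 — holds.
(5) P = 4 lies in [0, 8] — holds.
(6) P = 4, U = 15; distinct — holds.
(7) P - R = 4 - (-8) = 12 — holds.
(8) U = 15 lies in [12, 15] — holds.
(9) U + Q = 15 + 15 = 30; 30 < 33 — holds.
(10) P = 4 lies in [1, 6] — holds.
(11) S = 4, U = 15; 4 ≤ 15 — holds.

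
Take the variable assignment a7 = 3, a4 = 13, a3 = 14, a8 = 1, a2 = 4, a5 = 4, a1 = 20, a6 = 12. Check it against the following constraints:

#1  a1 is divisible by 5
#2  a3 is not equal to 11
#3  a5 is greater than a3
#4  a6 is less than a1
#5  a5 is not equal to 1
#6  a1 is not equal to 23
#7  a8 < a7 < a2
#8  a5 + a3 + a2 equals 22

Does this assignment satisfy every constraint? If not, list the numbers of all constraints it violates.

No — constraint 3 is not satisfied.

#1 20 / 5 = 4, so 5 divides 20 — satisfied.
#2 a3 = 14, and 14 ≠ 11 — satisfied.
#3 a5 = 4, a3 = 14; 4 ≤ 14 (want >) — violated.
#4 a6 = 12, a1 = 20; 12 < 20 — satisfied.
#5 a5 = 4, and 4 ≠ 1 — satisfied.
#6 a1 = 20, and 20 ≠ 23 — satisfied.
#7 values 1 < 3 < 4 — satisfied.
#8 a5 + a3 + a2 = 4 + 14 + 4 = 22 — satisfied.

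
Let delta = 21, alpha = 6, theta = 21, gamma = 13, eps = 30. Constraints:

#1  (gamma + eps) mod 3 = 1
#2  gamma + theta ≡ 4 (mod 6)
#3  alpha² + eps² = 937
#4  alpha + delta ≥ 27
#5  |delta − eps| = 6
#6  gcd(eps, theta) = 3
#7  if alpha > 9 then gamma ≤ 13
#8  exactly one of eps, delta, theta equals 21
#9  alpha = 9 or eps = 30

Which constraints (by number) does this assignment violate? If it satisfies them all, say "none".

#1 gamma + eps = 43; 43 mod 3 = 1  yes
#2 gamma + theta = 34; 34 mod 6 = 4  yes
#3 alpha² + eps² = 6² + 30² = 36 + 900 = 936, not 937  no
#4 alpha + delta = 6 + 21 = 27; 27 ≥ 27  yes
#5 |21 − 30| = 9, not 6  no
#6 gcd(30, 21) = 3  yes
#7 alpha = 6, not > 9; antecedent false, conditional vacuously true  yes
#8 eps=30, delta=21, theta=21; 2 of them equal 21, not exactly one  no
#9 alpha = 6 ≠ 9, but eps = 30 = 30 (second disjunct)  yes

The assignment fails constraints 3, 5, and 8.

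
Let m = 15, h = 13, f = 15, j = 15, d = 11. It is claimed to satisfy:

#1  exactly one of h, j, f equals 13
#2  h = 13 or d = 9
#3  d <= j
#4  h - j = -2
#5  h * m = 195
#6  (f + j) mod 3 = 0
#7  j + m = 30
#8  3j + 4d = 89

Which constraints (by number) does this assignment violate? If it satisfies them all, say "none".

Yes — all constraints hold.

#1 h=13, j=15, f=15; 1 of them equals 13  yes
#2 h = 13 = 13 (first disjunct)  yes
#3 d = 11, j = 15; 11 ≤ 15  yes
#4 h - j = 13 - 15 = -2  yes
#5 h * m = 13 * 15 = 195  yes
#6 f + j = 30; 30 mod 3 = 0  yes
#7 j + m = 15 + 15 = 30  yes
#8 3j + 4d = 3(15) + 4(11) = 89  yes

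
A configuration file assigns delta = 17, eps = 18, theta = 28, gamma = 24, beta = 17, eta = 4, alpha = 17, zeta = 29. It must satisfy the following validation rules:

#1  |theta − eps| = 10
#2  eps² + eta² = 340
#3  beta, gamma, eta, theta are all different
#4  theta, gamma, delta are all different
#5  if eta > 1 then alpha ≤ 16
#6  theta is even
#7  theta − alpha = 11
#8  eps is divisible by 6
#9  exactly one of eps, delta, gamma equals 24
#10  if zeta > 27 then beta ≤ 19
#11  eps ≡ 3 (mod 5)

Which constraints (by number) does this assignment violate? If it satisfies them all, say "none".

#1 |28 − 18| = 10 — holds.
#2 eps² + eta² = 18² + 4² = 324 + 16 = 340 — holds.
#3 values 17, 24, 4, 28 are pairwise distinct — holds.
#4 values 28, 24, 17 are pairwise distinct — holds.
#5 eta = 4 > 1, so we need alpha ≤ 16; but alpha = 17 > 16 — does not hold.
#6 theta = 28 is even — holds.
#7 theta − alpha = 28 − 17 = 11 — holds.
#8 18 / 6 = 3, so 6 divides 18 — holds.
#9 eps=18, delta=17, gamma=24; 1 of them equals 24 — holds.
#10 zeta = 29 > 27, so we need beta ≤ 19; beta = 17 ≤ 19 — holds.
#11 18 mod 5 = 3 — holds.

Violated: 5.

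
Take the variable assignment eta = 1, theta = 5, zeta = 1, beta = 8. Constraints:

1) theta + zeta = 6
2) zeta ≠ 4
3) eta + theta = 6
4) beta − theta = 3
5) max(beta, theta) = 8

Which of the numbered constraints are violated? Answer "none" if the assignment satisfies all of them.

1) theta + zeta = 5 + 1 = 6  yes
2) zeta = 1, and 1 ≠ 4  yes
3) eta + theta = 1 + 5 = 6  yes
4) beta − theta = 8 − 5 = 3  yes
5) max(8, 5) = 8  yes

None — every constraint holds.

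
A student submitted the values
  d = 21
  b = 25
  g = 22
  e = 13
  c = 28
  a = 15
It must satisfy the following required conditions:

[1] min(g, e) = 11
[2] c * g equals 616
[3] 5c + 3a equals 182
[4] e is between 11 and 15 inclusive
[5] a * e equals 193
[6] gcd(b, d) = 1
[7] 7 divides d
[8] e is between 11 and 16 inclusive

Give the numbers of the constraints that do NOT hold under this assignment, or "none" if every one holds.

Constraints 1, 3, and 5 do not hold.

[1] min(22, 13) = 13, not 11 — fails.
[2] c * g = 28 * 22 = 616 — holds.
[3] 5c + 3a = 5(28) + 3(15) = 185, not 182 — fails.
[4] e = 13 lies in [11, 15] — holds.
[5] a * e = 15 * 13 = 195, not 193 — fails.
[6] gcd(25, 21) = 1 — holds.
[7] 21 / 7 = 3, so 7 divides 21 — holds.
[8] e = 13 lies in [11, 16] — holds.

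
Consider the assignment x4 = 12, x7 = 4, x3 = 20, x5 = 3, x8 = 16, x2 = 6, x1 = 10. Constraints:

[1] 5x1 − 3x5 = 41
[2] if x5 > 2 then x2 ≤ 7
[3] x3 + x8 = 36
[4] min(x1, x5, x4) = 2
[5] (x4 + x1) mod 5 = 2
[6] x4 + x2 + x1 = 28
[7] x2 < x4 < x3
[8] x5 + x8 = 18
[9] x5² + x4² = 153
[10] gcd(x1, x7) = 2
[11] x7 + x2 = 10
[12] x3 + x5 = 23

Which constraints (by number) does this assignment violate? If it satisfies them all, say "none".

[1] 5x1 − 3x5 = 5(10) − 3(3) = 41  ✓
[2] x5 = 3 > 2, so we need x2 ≤ 7; x2 = 6 ≤ 7  ✓
[3] x3 + x8 = 20 + 16 = 36  ✓
[4] min(10, 3, 12) = 3, not 2  ✗
[5] x4 + x1 = 22; 22 mod 5 = 2  ✓
[6] x4 + x2 + x1 = 12 + 6 + 10 = 28  ✓
[7] values 6 < 12 < 20  ✓
[8] x5 + x8 = 3 + 16 = 19, not 18  ✗
[9] x5² + x4² = 3² + 12² = 9 + 144 = 153  ✓
[10] gcd(10, 4) = 2  ✓
[11] x7 + x2 = 4 + 6 = 10  ✓
[12] x3 + x5 = 20 + 3 = 23  ✓

The assignment fails constraints 4 and 8.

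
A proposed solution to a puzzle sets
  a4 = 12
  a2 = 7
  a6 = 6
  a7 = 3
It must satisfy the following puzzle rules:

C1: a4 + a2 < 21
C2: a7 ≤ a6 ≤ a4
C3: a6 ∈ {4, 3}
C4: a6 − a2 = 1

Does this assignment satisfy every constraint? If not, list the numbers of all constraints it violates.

C1: a4 + a2 = 12 + 7 = 19; 19 < 21  true
C2: values 3 ≤ 6 ≤ 12  true
C3: a6 = 6 is not in {4, 3}  false
C4: a6 − a2 = 6 − 7 = -1, not 1  false

Violated: 3 and 4.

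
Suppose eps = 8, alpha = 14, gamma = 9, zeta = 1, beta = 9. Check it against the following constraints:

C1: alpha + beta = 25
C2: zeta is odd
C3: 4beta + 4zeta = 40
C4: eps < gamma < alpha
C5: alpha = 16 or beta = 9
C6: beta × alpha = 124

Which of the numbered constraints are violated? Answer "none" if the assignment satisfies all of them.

Constraints 1 and 6 do not hold.

C1: alpha + beta = 14 + 9 = 23, not 25  false
C2: zeta = 1 is odd  true
C3: 4beta + 4zeta = 4(9) + 4(1) = 40  true
C4: values 8 < 9 < 14  true
C5: alpha = 14 ≠ 16, but beta = 9 = 9 (second disjunct)  true
C6: beta × alpha = 9 × 14 = 126, not 124  false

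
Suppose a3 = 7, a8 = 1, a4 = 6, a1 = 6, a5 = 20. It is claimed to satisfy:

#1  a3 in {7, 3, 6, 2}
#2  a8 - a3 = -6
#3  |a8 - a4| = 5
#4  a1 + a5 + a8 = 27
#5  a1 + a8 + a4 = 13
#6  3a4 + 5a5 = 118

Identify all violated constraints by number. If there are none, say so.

#1 a3 = 7 is in {7, 3, 6, 2}  OK
#2 a8 - a3 = 1 - 7 = -6  OK
#3 |1 - 6| = 5  OK
#4 a1 + a5 + a8 = 6 + 20 + 1 = 27  OK
#5 a1 + a8 + a4 = 6 + 1 + 6 = 13  OK
#6 3a4 + 5a5 = 3(6) + 5(20) = 118  OK

The assignment satisfies every constraint.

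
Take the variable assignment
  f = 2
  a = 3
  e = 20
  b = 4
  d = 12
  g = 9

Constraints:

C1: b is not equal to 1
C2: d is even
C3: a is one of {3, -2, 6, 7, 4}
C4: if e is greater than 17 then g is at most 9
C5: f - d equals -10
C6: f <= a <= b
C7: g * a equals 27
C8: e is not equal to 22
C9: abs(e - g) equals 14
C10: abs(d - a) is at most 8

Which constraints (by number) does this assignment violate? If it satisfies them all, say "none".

Constraints 9, 10 are violated.

C1: b = 4, and 4 ≠ 1 — satisfied.
C2: d = 12 is even — satisfied.
C3: a = 3 is in {3, -2, 6, 7, 4} — satisfied.
C4: e = 20 > 17, so we need g ≤ 9; g = 9 ≤ 9 — satisfied.
C5: f - d = 2 - 12 = -10 — satisfied.
C6: values 2 <= 3 <= 4 — satisfied.
C7: g * a = 9 * 3 = 27 — satisfied.
C8: e = 20, and 20 ≠ 22 — satisfied.
C9: abs(20 - 9) = 11, not 14 — violated.
C10: abs(12 - 3) = 9; 9 > 8, exceeds bound 8 — violated.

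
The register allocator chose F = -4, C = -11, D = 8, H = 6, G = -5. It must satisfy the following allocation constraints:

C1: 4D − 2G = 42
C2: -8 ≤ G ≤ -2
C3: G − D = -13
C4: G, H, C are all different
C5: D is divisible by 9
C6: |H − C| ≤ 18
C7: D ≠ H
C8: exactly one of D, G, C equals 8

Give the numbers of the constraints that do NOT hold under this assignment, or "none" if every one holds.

Violated: 5.

C1: 4D − 2G = 4(8) − 2(-5) = 42 — OK.
C2: G = -5 lies in [-8, -2] — OK.
C3: G − D = -5 − 8 = -13 — OK.
C4: values -5, 6, -11 are pairwise distinct — OK.
C5: 8 = 9×0 + 8, so 9 does not divide 8 — violated.
C6: |6 − (-11)| = 17; 17 ≤ 18 — OK.
C7: D = 8, H = 6; distinct — OK.
C8: D=8, G=-5, C=-11; 1 of them equals 8 — OK.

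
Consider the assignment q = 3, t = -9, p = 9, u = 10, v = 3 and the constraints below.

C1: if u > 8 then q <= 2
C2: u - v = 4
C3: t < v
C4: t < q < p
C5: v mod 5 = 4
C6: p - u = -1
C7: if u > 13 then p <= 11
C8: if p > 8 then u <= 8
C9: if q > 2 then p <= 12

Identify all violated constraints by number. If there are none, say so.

The assignment fails constraints 1, 2, 5, 8.

C1: u = 10 > 8, so we need q ≤ 2; but q = 3 > 2 — violated.
C2: u - v = 10 - 3 = 7, not 4 — violated.
C3: t = -9, v = 3; -9 < 3 — satisfied.
C4: values -9 < 3 < 9 — satisfied.
C5: 3 mod 5 = 3, not 4 — violated.
C6: p - u = 9 - 10 = -1 — satisfied.
C7: u = 10, not > 13; antecedent false, conditional vacuously true — satisfied.
C8: p = 9 > 8, so we need u ≤ 8; but u = 10 > 8 — violated.
C9: q = 3 > 2, so we need p ≤ 12; p = 9 ≤ 12 — satisfied.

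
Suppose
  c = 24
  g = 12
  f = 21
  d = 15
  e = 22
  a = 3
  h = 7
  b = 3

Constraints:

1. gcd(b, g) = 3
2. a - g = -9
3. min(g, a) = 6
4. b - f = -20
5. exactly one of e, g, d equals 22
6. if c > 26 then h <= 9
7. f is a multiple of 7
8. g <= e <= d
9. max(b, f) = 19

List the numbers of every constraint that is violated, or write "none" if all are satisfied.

The assignment fails constraints 3, 4, 8, and 9.

1. gcd(3, 12) = 3  ✓
2. a - g = 3 - 12 = -9  ✓
3. min(12, 3) = 3, not 6  ✗
4. b - f = 3 - 21 = -18, not -20  ✗
5. e=22, g=12, d=15; 1 of them equals 22  ✓
6. c = 24, not > 26; antecedent false, conditional vacuously true  ✓
7. 21 / 7 = 3, so 7 divides 21  ✓
8. values 12, 22, 15; e = 22 is not <= d = 15  ✗
9. max(3, 21) = 21, not 19  ✗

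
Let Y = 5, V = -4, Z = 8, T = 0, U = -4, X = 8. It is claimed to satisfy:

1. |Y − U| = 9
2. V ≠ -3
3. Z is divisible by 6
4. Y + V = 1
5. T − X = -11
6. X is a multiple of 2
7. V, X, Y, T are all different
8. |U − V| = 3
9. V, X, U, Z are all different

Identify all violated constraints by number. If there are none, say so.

1. |5 − (-4)| = 9 — OK.
2. V = -4, and -4 ≠ -3 — OK.
3. 8 = 6×1 + 2, so 6 does not divide 8 — violated.
4. Y + V = 5 + (-4) = 1 — OK.
5. T − X = 0 − 8 = -8, not -11 — violated.
6. 8 / 2 = 4, so 2 divides 8 — OK.
7. values -4, 8, 5, 0 are pairwise distinct — OK.
8. |-4 − (-4)| = 0, not 3 — violated.
9. V = U = -4, not all different — violated.

No — constraints 3, 5, 8, and 9 are not satisfied.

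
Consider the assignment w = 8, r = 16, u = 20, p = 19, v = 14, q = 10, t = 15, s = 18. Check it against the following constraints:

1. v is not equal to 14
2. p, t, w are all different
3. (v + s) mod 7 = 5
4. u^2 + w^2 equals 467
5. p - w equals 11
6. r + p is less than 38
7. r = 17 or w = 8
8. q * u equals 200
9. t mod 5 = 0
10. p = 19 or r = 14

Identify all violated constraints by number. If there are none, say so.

1. v = 14, but 14 is required to differ  no
2. values 19, 15, 8 are pairwise distinct  yes
3. v + s = 32; 32 mod 7 = 4, not 5  no
4. u^2 + w^2 = 20^2 + 8^2 = 400 + 64 = 464, not 467  no
5. p - w = 19 - 8 = 11  yes
6. r + p = 16 + 19 = 35; 35 < 38  yes
7. r = 16 ≠ 17, but w = 8 = 8 (second disjunct)  yes
8. q * u = 10 * 20 = 200  yes
9. 15 mod 5 = 0  yes
10. p = 19 = 19 (first disjunct)  yes

Constraints 1, 3, and 4 are violated.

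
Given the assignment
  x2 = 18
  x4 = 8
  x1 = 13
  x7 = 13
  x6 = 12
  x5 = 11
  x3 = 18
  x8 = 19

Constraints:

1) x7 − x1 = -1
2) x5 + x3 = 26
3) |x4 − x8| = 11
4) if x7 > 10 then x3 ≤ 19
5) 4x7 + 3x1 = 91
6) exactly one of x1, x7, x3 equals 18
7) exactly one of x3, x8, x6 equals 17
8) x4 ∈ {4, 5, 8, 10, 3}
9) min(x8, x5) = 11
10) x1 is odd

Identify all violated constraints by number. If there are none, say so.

The assignment fails constraints 1, 2, 7.

1) x7 − x1 = 13 − 13 = 0, not -1 — fails.
2) x5 + x3 = 11 + 18 = 29, not 26 — fails.
3) |8 − 19| = 11 — holds.
4) x7 = 13 > 10, so we need x3 ≤ 19; x3 = 18 ≤ 19 — holds.
5) 4x7 + 3x1 = 4(13) + 3(13) = 91 — holds.
6) x1=13, x7=13, x3=18; 1 of them equals 18 — holds.
7) x3=18, x8=19, x6=12; 0 of them equal 17, not exactly one — fails.
8) x4 = 8 is in {4, 5, 8, 10, 3} — holds.
9) min(19, 11) = 11 — holds.
10) x1 = 13 is odd — holds.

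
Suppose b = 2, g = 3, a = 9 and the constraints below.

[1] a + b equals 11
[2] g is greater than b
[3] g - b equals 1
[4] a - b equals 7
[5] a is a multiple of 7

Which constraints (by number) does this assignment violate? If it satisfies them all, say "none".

No — constraint 5 is not satisfied.

[1] a + b = 9 + 2 = 11 — OK.
[2] g = 3, b = 2; 3 > 2 — OK.
[3] g - b = 3 - 2 = 1 — OK.
[4] a - b = 9 - 2 = 7 — OK.
[5] 9 = 7*1 + 2, so 7 does not divide 9 — violated.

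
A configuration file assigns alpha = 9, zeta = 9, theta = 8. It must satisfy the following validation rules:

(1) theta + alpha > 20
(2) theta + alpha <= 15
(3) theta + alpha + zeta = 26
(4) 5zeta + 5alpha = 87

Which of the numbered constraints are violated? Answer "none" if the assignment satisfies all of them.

(1) theta + alpha = 8 + 9 = 17; 17 ≤ 20, bound 20 not met — violated.
(2) theta + alpha = 8 + 9 = 17; 17 > 15, bound 15 not met — violated.
(3) theta + alpha + zeta = 8 + 9 + 9 = 26 — satisfied.
(4) 5zeta + 5alpha = 5(9) + 5(9) = 90, not 87 — violated.

Violated: 1, 2, and 4.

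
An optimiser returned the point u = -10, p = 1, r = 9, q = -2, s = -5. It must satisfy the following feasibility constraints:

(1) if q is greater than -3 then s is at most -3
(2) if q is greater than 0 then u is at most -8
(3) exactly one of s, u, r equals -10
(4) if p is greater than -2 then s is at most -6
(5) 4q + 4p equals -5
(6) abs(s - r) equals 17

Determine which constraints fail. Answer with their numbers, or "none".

The assignment fails constraints 4, 5, and 6.

(1) q = -2 > -3, so we need s ≤ -3; s = -5 ≤ -3 — holds.
(2) q = -2, not > 0; antecedent false, conditional vacuously true — holds.
(3) s=-5, u=-10, r=9; 1 of them equals -10 — holds.
(4) p = 1 > -2, so we need s ≤ -6; but s = -5 > -6 — does not hold.
(5) 4q + 4p = 4(-2) + 4(1) = -4, not -5 — does not hold.
(6) abs(-5 - 9) = 14, not 17 — does not hold.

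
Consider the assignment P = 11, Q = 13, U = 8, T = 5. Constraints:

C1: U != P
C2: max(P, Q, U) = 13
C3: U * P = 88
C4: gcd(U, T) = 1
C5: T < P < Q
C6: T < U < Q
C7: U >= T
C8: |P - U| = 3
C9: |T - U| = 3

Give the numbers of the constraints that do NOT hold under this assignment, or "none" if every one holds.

C1: U = 8, P = 11; distinct  OK
C2: max(11, 13, 8) = 13  OK
C3: U * P = 8 * 11 = 88  OK
C4: gcd(8, 5) = 1  OK
C5: values 5 < 11 < 13  OK
C6: values 5 < 8 < 13  OK
C7: U = 8, T = 5; 8 ≥ 5  OK
C8: |11 - 8| = 3  OK
C9: |5 - 8| = 3  OK

No violations.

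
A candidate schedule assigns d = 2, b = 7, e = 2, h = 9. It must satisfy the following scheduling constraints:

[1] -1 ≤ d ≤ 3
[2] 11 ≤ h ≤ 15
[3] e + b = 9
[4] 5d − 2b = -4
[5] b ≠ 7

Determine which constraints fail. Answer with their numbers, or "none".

No — constraints 2 and 5 are not satisfied.

[1] d = 2 lies in [-1, 3] — OK.
[2] h = 9 is outside [11, 15] — violated.
[3] e + b = 2 + 7 = 9 — OK.
[4] 5d − 2b = 5(2) − 2(7) = -4 — OK.
[5] b = 7, but 7 is required to differ — violated.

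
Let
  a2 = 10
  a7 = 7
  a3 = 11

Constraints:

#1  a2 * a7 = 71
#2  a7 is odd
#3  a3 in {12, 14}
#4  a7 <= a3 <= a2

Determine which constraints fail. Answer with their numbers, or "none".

#1 a2 * a7 = 10 * 7 = 70, not 71 — does not hold.
#2 a7 = 7 is odd — holds.
#3 a3 = 11 is not in {12, 14} — does not hold.
#4 values 7, 11, 10; a3 = 11 is not <= a2 = 10 — does not hold.

No — constraints 1, 3, and 4 are not satisfied.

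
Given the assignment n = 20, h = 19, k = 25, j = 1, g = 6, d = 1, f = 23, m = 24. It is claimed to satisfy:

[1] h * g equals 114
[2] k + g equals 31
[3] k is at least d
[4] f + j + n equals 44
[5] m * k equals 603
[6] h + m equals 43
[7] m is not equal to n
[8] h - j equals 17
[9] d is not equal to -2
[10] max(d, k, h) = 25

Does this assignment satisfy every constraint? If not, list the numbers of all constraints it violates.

Violated: 5 and 8.

[1] h * g = 19 * 6 = 114  true
[2] k + g = 25 + 6 = 31  true
[3] k = 25, d = 1; 25 ≥ 1  true
[4] f + j + n = 23 + 1 + 20 = 44  true
[5] m * k = 24 * 25 = 600, not 603  false
[6] h + m = 19 + 24 = 43  true
[7] m = 24, n = 20; distinct  true
[8] h - j = 19 - 1 = 18, not 17  false
[9] d = 1, and 1 ≠ -2  true
[10] max(1, 25, 19) = 25  true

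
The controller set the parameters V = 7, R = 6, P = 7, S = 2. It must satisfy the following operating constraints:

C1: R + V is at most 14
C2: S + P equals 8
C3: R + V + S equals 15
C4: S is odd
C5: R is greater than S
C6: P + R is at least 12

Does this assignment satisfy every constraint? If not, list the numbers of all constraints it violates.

C1: R + V = 6 + 7 = 13; 13 ≤ 14  ✓
C2: S + P = 2 + 7 = 9, not 8  ✗
C3: R + V + S = 6 + 7 + 2 = 15  ✓
C4: S = 2 is even  ✗
C5: R = 6, S = 2; 6 > 2  ✓
C6: P + R = 7 + 6 = 13; 13 ≥ 12  ✓

Constraints 2, 4 do not hold.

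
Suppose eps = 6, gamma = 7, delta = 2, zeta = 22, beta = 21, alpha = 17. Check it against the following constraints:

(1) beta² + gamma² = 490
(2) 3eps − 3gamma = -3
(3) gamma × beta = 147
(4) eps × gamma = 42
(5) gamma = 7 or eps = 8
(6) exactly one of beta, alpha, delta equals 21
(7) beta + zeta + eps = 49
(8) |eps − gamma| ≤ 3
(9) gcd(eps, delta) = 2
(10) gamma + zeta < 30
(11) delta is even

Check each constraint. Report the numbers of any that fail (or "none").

(1) beta² + gamma² = 21² + 7² = 441 + 49 = 490 — holds.
(2) 3eps − 3gamma = 3(6) − 3(7) = -3 — holds.
(3) gamma × beta = 7 × 21 = 147 — holds.
(4) eps × gamma = 6 × 7 = 42 — holds.
(5) gamma = 7 = 7 (first disjunct) — holds.
(6) beta=21, alpha=17, delta=2; 1 of them equals 21 — holds.
(7) beta + zeta + eps = 21 + 22 + 6 = 49 — holds.
(8) |6 − 7| = 1; 1 ≤ 3 — holds.
(9) gcd(6, 2) = 2 — holds.
(10) gamma + zeta = 7 + 22 = 29; 29 < 30 — holds.
(11) delta = 2 is even — holds.

The assignment satisfies every constraint.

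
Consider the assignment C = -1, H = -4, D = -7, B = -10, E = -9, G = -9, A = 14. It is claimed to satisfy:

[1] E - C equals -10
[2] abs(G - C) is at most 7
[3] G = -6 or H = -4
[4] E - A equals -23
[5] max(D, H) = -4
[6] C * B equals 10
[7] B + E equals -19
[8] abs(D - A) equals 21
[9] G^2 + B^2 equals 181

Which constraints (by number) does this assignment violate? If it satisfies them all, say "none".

No — constraints 1 and 2 are not satisfied.

[1] E - C = -9 - (-1) = -8, not -10 — fails.
[2] abs(-9 - (-1)) = 8; 8 > 7, exceeds bound 7 — fails.
[3] G = -9 ≠ -6, but H = -4 = -4 (second disjunct) — holds.
[4] E - A = -9 - 14 = -23 — holds.
[5] max(-7, -4) = -4 — holds.
[6] C * B = -1 * (-10) = 10 — holds.
[7] B + E = -10 + (-9) = -19 — holds.
[8] abs(-7 - 14) = 21 — holds.
[9] G^2 + B^2 = (-9)^2 + (-10)^2 = 81 + 100 = 181 — holds.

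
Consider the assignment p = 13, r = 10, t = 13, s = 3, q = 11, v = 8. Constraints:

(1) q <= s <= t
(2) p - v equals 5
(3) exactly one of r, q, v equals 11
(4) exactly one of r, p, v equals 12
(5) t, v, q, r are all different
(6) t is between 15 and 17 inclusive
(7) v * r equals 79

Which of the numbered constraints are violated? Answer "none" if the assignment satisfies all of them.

(1) values 11, 3, 13; q = 11 is not <= s = 3 — does not hold.
(2) p - v = 13 - 8 = 5 — holds.
(3) r=10, q=11, v=8; 1 of them equals 11 — holds.
(4) r=10, p=13, v=8; 0 of them equal 12, not exactly one — does not hold.
(5) values 13, 8, 11, 10 are pairwise distinct — holds.
(6) t = 13 is outside [15, 17] — does not hold.
(7) v * r = 8 * 10 = 80, not 79 — does not hold.

No — constraints 1, 4, 6, and 7 are not satisfied.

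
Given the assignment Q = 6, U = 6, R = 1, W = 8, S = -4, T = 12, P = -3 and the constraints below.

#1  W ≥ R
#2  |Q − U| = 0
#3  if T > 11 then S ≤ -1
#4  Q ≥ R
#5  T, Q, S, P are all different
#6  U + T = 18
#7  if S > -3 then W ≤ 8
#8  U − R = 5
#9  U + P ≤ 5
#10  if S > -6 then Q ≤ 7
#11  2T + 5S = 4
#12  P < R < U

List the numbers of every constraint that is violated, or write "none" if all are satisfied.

#1 W = 8, R = 1; 8 ≥ 1  OK
#2 |6 − 6| = 0  OK
#3 T = 12 > 11, so we need S ≤ -1; S = -4 ≤ -1  OK
#4 Q = 6, R = 1; 6 ≥ 1  OK
#5 values 12, 6, -4, -3 are pairwise distinct  OK
#6 U + T = 6 + 12 = 18  OK
#7 S = -4, not > -3; antecedent false, conditional vacuously true  OK
#8 U − R = 6 − 1 = 5  OK
#9 U + P = 6 + (-3) = 3; 3 ≤ 5  OK
#10 S = -4 > -6, so we need Q ≤ 7; Q = 6 ≤ 7  OK
#11 2T + 5S = 2(12) + 5(-4) = 4  OK
#12 values -3 < 1 < 6  OK

Yes — all constraints hold.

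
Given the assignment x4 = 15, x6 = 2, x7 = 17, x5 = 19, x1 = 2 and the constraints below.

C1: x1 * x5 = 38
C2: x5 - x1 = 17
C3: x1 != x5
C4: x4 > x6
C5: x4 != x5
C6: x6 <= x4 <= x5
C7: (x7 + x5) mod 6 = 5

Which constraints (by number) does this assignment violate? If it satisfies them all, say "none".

C1: x1 * x5 = 2 * 19 = 38 — holds.
C2: x5 - x1 = 19 - 2 = 17 — holds.
C3: x1 = 2, x5 = 19; distinct — holds.
C4: x4 = 15, x6 = 2; 15 > 2 — holds.
C5: x4 = 15, x5 = 19; distinct — holds.
C6: values 2 <= 15 <= 19 — holds.
C7: x7 + x5 = 36; 36 mod 6 = 0, not 5 — does not hold.

No — constraint 7 is not satisfied.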